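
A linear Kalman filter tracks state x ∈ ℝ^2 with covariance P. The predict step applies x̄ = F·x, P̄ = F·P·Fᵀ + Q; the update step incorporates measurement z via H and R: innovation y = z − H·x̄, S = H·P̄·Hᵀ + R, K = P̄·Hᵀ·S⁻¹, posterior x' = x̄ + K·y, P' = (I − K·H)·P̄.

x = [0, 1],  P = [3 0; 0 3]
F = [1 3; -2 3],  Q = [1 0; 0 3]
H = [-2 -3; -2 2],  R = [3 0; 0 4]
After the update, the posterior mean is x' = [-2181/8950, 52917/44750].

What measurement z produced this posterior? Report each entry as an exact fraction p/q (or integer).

z = [-3, 3]

x̄ = F·x = [3, 3]
P̄ = F·P·Fᵀ + Q = [31 21; 21 42]
S = H·P̄·Hᵀ + R = [757 -86; -86 128]
K = P̄·Hᵀ·S⁻¹ = [-886/4475 -2589/8950; -4473/22375 8673/44750]
x' − x̄ = [-29031/8950, -81333/44750] = K·y
y = (KᵀK)⁻¹·Kᵀ·(x' − x̄) = [12, 3]
z = y + H·x̄ = [12, 3] + [-15, 0] = [-3, 3]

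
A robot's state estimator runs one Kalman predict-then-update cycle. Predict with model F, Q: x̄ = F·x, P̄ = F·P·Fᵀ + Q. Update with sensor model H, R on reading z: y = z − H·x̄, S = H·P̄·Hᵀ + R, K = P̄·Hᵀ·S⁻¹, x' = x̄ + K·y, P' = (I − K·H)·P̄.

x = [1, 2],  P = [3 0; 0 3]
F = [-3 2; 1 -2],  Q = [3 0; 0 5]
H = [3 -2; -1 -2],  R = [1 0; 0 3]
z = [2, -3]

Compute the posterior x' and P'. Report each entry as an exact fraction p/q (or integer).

x̄ = F·x = [1, -3]
P̄ = F·P·Fᵀ + Q = [42 -21; -21 20]
y = z − H·x̄ = [-7, -8]
S = H·P̄·Hᵀ + R = [711 38; 38 41]
K = P̄·Hᵀ·S⁻¹ = [6888/27707 -6384/27707; -3501/27707 -9595/27707]
x' = x̄ + K·y = [30563/27707, 18146/27707]
P' = (I − K·H)·P̄ = [6510/27707 6321/27707; 6321/27707 11232/27707]

x' = [30563/27707, 18146/27707]
P' = [6510/27707 6321/27707; 6321/27707 11232/27707]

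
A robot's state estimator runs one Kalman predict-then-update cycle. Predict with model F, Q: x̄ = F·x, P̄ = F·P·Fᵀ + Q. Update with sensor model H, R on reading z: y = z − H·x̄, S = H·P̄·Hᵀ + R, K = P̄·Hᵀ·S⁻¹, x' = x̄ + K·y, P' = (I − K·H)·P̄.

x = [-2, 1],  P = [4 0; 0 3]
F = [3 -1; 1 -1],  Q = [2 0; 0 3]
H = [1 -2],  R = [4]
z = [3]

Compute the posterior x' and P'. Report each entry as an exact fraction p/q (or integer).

x̄ = F·x = [-7, -3]
P̄ = F·P·Fᵀ + Q = [41 15; 15 10]
y = z − H·x̄ = [4]
S = H·P̄·Hᵀ + R = [25]
K = P̄·Hᵀ·S⁻¹ = [11/25; -1/5]
x' = x̄ + K·y = [-131/25, -19/5]
P' = (I − K·H)·P̄ = [904/25 86/5; 86/5 9]

x' = [-131/25, -19/5]
P' = [904/25 86/5; 86/5 9]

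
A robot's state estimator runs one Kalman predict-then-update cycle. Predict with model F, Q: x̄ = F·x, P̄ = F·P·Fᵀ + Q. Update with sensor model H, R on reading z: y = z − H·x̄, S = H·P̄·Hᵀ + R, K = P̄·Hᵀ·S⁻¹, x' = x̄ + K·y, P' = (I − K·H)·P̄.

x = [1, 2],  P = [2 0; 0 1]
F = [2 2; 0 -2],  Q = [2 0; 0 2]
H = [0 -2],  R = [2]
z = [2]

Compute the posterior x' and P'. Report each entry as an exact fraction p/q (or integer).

x' = [54/13, -16/13]
P' = [150/13 -4/13; -4/13 6/13]

x̄ = F·x = [6, -4]
P̄ = F·P·Fᵀ + Q = [14 -4; -4 6]
y = z − H·x̄ = [-6]
S = H·P̄·Hᵀ + R = [26]
K = P̄·Hᵀ·S⁻¹ = [4/13; -6/13]
x' = x̄ + K·y = [54/13, -16/13]
P' = (I − K·H)·P̄ = [150/13 -4/13; -4/13 6/13]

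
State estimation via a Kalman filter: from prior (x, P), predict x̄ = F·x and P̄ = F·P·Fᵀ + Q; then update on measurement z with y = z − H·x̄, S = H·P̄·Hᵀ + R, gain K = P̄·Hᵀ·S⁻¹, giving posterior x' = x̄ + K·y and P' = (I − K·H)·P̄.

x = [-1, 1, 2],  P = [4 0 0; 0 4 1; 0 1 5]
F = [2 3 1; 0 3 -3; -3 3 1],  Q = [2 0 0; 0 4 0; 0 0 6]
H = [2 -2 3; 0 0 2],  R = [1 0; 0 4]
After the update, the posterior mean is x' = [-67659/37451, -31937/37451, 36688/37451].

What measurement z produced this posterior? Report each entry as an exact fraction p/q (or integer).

x̄ = F·x = [3, -3, 8]
P̄ = F·P·Fᵀ + Q = [65 15 23; 15 67 15; 23 15 89]
S = H·P̄·Hᵀ + R = [1306 566; 566 360]
K = P̄·Hᵀ·S⁻¹ = [8701/37451 -17789/74902; -9555/37451 36287/74902; 283/37451 36145/74902]
x' − x̄ = [-180012/37451, 80416/37451, -262920/37451] = K·y
y = (KᵀK)⁻¹·Kᵀ·(x' − x̄) = [-35, -14]
z = y + H·x̄ = [-35, -14] + [36, 16] = [1, 2]

z = [1, 2]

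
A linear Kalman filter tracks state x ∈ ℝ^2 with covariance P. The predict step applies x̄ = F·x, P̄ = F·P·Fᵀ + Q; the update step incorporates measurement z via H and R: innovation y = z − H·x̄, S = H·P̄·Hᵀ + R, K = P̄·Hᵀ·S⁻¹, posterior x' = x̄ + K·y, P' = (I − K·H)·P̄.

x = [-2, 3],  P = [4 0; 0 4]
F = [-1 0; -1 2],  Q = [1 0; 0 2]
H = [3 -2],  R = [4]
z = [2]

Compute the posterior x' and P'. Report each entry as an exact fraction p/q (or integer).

x̄ = F·x = [2, 8]
P̄ = F·P·Fᵀ + Q = [5 4; 4 22]
y = z − H·x̄ = [12]
S = H·P̄·Hᵀ + R = [89]
K = P̄·Hᵀ·S⁻¹ = [7/89; -32/89]
x' = x̄ + K·y = [262/89, 328/89]
P' = (I − K·H)·P̄ = [396/89 580/89; 580/89 934/89]

x' = [262/89, 328/89]
P' = [396/89 580/89; 580/89 934/89]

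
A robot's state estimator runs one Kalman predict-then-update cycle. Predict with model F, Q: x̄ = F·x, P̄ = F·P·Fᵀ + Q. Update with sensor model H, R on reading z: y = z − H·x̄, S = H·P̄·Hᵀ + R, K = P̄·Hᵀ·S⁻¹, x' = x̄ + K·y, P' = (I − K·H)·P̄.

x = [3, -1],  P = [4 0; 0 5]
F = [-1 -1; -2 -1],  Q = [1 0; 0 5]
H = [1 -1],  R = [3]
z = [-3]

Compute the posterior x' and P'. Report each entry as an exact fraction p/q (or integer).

x' = [-8/13, 1]
P' = [121/13 10; 10 13]

x̄ = F·x = [-2, -5]
P̄ = F·P·Fᵀ + Q = [10 13; 13 26]
y = z − H·x̄ = [-6]
S = H·P̄·Hᵀ + R = [13]
K = P̄·Hᵀ·S⁻¹ = [-3/13; -1]
x' = x̄ + K·y = [-8/13, 1]
P' = (I − K·H)·P̄ = [121/13 10; 10 13]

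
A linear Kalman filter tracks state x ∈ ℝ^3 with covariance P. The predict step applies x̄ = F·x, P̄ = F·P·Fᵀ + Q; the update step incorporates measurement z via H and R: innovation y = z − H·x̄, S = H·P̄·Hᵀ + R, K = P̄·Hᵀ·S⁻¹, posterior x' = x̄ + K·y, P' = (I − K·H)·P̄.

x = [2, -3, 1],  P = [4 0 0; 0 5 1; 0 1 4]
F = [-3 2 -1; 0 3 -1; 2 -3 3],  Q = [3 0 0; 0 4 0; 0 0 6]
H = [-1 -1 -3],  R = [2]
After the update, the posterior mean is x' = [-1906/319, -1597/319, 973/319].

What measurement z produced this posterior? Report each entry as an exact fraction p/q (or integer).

z = [2]

x̄ = F·x = [-13, -10, 16]
P̄ = F·P·Fᵀ + Q = [59 29 -57; 29 47 -45; -57 -45 85]
S = H·P̄·Hᵀ + R = [319]
K = P̄·Hᵀ·S⁻¹ = [83/319; 59/319; -153/319]
x' − x̄ = [2241/319, 1593/319, -4131/319] = K·y
y = (KᵀK)⁻¹·Kᵀ·(x' − x̄) = [27]
z = y + H·x̄ = [27] + [-25] = [2]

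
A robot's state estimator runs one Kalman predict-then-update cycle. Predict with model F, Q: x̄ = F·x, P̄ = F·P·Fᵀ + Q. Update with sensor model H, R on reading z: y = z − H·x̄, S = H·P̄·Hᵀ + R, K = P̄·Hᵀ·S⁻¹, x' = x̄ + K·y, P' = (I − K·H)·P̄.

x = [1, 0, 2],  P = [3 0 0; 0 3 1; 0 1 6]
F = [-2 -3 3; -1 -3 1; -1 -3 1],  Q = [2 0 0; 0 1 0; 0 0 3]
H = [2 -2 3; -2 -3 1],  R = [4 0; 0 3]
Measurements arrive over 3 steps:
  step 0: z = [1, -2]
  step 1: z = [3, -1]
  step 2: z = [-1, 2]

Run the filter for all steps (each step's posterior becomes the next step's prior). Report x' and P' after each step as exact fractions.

step 0: x̄ = F·x = [4, 1, 1]
step 0: P̄ = F·P·Fᵀ + Q = [77 39 39; 39 31 30; 39 30 33]
step 0: y = z − H·x̄ = [-8, 8]
step 0: S = H·P̄·Hᵀ + R = [529 -587; -587 755]
step 0: K = P̄·Hᵀ·S⁻¹ = [9531/54826 -9437/54826; -2737/54826 -12367/54826; 4545/27413 -1368/27413]
step 0: x' = x̄ + K·y = [33780/27413, -11107/27413, -19891/27413]
step 0: P' = (I − K·H)·P̄ = [192735/54826 -202689/54826 -125454/27413; -202689/54826 245981/54826 147732/27413; -125454/27413 147732/27413 188184/27413]
step 1: x̄ = F·x = [-93912/27413, -20350/27413, -20350/27413]
step 1: P̄ = F·P·Fᵀ + Q = [1742009/54826 -193413/27413 -193413/27413; -193413/27413 175328/27413 147915/27413; -193413/27413 147915/27413 230154/27413]
step 1: y = z − H·x̄ = [290413/27413, -255937/27413]
step 1: S = H·P̄·Hᵀ + R = [3817736/27413 -2208175/27413; -2208175/27413 2939569/27413]
step 1: K = P̄·Hᵀ·S⁻¹ = [56897223/231512843 -63990076/231512843; -30792806/231512843 -22441571/231512843; 14791503/231512843 24754770/231512843]
step 1: x' = x̄ + K·y = [407080115/231512843, -288559777/231512843, -246281077/231512843]
step 1: P' = (I − K·H)·P̄ = [1956710535/463025686 -1003334652/231512843 -1245263649/231512843; -1003334652/231512843 1157925733/231512843 1399783182/231512843; -1245263649/231512843 1399783182/231512843 1783086558/231512843]
step 2: x̄ = F·x = [-687324130/231512843, 212318139/231512843, 212318139/231512843]
step 2: P̄ = F·P·Fᵀ + Q = [8552608063/231512843 -1873790001/231512843 -1873790001/231512843; -1873790001/231512843 2972213119/463025686 2509187433/463025686; -1873790001/231512843 2509187433/463025686 3898264491/463025686]
step 2: y = z − H·x̄ = [930817278/231512843, -486986296/231512843]
step 2: S = H·P̄·Hᵀ + R = [72145630939/463025686 -22004187034/231512843; -22004187034/231512843 27711179755/231512843]
step 2: K = P̄·Hᵀ·S⁻¹ = [1107125306826/4452764002531 -1267250592752/4452764002531; -604264646215/4452764002531 -392430011914/4452764002531; 269431552803/4452764002531 524535888468/4452764002531]
step 2: x' = x̄ + K·y = [-6102586314670/4452764002531, 2479562791181/4452764002531, 4063499499105/4452764002531]
step 2: P' = (I − K·H)·P̄ = [18539687203185/4452764002531 -18926248723344/4452764002531 -23501123541918/4452764002531; -18926248723344/4452764002531 21789257329874/4452764002531 26337984507192/4452764002531; -23501123541918/4452764002531 26337984507192/4452764002531 33585314103144/4452764002531]

step 0: x' = [33780/27413, -11107/27413, -19891/27413], P' = [192735/54826 -202689/54826 -125454/27413; -202689/54826 245981/54826 147732/27413; -125454/27413 147732/27413 188184/27413]
step 1: x' = [407080115/231512843, -288559777/231512843, -246281077/231512843], P' = [1956710535/463025686 -1003334652/231512843 -1245263649/231512843; -1003334652/231512843 1157925733/231512843 1399783182/231512843; -1245263649/231512843 1399783182/231512843 1783086558/231512843]
step 2: x' = [-6102586314670/4452764002531, 2479562791181/4452764002531, 4063499499105/4452764002531], P' = [18539687203185/4452764002531 -18926248723344/4452764002531 -23501123541918/4452764002531; -18926248723344/4452764002531 21789257329874/4452764002531 26337984507192/4452764002531; -23501123541918/4452764002531 26337984507192/4452764002531 33585314103144/4452764002531]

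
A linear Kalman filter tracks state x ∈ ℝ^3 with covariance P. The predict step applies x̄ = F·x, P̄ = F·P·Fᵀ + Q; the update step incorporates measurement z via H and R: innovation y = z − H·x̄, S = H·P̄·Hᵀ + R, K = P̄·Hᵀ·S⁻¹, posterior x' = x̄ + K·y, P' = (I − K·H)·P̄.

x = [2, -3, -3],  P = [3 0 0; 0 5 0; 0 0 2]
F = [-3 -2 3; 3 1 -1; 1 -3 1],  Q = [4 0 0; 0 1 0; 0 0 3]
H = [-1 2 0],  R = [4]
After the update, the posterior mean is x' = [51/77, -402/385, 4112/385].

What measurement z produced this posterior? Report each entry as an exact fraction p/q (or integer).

z = [-3]

x̄ = F·x = [-9, 6, 8]
P̄ = F·P·Fᵀ + Q = [69 -43 27; -43 35 -8; 27 -8 53]
S = H·P̄·Hᵀ + R = [385]
K = P̄·Hᵀ·S⁻¹ = [-31/77; 113/385; -43/385]
x' − x̄ = [744/77, -2712/385, 1032/385] = K·y
y = (KᵀK)⁻¹·Kᵀ·(x' − x̄) = [-24]
z = y + H·x̄ = [-24] + [21] = [-3]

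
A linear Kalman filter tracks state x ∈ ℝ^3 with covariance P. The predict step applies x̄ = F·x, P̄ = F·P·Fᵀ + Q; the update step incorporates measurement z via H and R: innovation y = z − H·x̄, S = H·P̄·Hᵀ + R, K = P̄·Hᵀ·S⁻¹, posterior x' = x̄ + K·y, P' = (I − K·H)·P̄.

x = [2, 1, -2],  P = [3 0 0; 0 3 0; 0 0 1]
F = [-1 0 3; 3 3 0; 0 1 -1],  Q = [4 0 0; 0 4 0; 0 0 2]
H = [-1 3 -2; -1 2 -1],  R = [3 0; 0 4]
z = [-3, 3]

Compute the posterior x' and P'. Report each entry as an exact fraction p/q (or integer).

x' = [-28296/3947, -5529/3947, 10149/3947]
P' = [39231/3947 14298/3947 -411/3947; 14298/3947 13402/3947 11310/3947; -411/3947 11310/3947 18219/3947]

x̄ = F·x = [-8, 9, 3]
P̄ = F·P·Fᵀ + Q = [16 -9 -3; -9 58 9; -3 9 6]
y = z − H·x̄ = [-32, -20]
S = H·P̄·Hᵀ + R = [499 349; 349 252]
K = P̄·Hᵀ·S⁻¹ = [1495/3947 -2556/3947; 1096/3947 299/3947; -699/3947 1203/3947]
x' = x̄ + K·y = [-28296/3947, -5529/3947, 10149/3947]
P' = (I − K·H)·P̄ = [39231/3947 14298/3947 -411/3947; 14298/3947 13402/3947 11310/3947; -411/3947 11310/3947 18219/3947]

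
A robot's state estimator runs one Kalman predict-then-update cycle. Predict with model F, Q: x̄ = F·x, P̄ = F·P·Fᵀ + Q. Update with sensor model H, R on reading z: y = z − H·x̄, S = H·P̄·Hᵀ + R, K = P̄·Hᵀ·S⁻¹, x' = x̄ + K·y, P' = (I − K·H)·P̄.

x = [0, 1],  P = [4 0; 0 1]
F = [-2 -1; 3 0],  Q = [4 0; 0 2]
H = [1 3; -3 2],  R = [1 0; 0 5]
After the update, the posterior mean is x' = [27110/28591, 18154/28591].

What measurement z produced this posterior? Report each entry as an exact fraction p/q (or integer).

z = [3, -2]

x̄ = F·x = [-1, 0]
P̄ = F·P·Fᵀ + Q = [21 -24; -24 38]
S = H·P̄·Hᵀ + R = [220 333; 333 634]
K = P̄·Hᵀ·S⁻¹ = [4629/28591 -7437/28591; 7776/28591 2590/28591]
x' − x̄ = [55701/28591, 18154/28591] = K·y
y = (KᵀK)⁻¹·Kᵀ·(x' − x̄) = [4, -5]
z = y + H·x̄ = [4, -5] + [-1, 3] = [3, -2]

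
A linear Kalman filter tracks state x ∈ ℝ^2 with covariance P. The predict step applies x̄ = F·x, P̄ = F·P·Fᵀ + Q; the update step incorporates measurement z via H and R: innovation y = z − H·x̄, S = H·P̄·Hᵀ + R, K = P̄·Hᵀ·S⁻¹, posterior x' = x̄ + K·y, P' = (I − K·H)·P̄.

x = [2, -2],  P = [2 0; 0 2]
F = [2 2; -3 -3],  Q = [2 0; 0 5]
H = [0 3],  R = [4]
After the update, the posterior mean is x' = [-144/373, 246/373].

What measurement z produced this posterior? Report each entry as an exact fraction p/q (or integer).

z = [2]

x̄ = F·x = [0, 0]
P̄ = F·P·Fᵀ + Q = [18 -24; -24 41]
S = H·P̄·Hᵀ + R = [373]
K = P̄·Hᵀ·S⁻¹ = [-72/373; 123/373]
x' − x̄ = [-144/373, 246/373] = K·y
y = (KᵀK)⁻¹·Kᵀ·(x' − x̄) = [2]
z = y + H·x̄ = [2] + [0] = [2]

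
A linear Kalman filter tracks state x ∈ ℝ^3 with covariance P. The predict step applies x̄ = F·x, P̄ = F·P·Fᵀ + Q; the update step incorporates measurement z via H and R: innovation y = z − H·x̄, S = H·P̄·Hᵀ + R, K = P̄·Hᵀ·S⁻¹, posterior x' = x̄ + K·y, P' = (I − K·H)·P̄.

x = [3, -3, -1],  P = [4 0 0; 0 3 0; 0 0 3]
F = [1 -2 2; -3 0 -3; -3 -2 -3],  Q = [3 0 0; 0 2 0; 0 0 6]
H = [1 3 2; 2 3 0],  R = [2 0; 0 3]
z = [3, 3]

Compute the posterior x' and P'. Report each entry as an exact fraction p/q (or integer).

x̄ = F·x = [7, -6, 0]
P̄ = F·P·Fᵀ + Q = [31 -30 -18; -30 65 63; -18 63 81]
y = z − H·x̄ = [14, 7]
S = H·P̄·Hᵀ + R = [1446 683; 683 352]
K = P̄·Hᵀ·S⁻¹ = [-14316/42503 24397/42503; 10227/42503 -3543/42503; 12717/42503 -6201/42503]
x' = x̄ + K·y = [267876/42503, -136641/42503, 134631/42503]
P' = (I − K·H)·P̄ = [640689/42503 -402729/42503 269433/42503; -402729/42503 264943/42503 -185823/42503; 269433/42503 -185823/42503 156735/42503]

x' = [267876/42503, -136641/42503, 134631/42503]
P' = [640689/42503 -402729/42503 269433/42503; -402729/42503 264943/42503 -185823/42503; 269433/42503 -185823/42503 156735/42503]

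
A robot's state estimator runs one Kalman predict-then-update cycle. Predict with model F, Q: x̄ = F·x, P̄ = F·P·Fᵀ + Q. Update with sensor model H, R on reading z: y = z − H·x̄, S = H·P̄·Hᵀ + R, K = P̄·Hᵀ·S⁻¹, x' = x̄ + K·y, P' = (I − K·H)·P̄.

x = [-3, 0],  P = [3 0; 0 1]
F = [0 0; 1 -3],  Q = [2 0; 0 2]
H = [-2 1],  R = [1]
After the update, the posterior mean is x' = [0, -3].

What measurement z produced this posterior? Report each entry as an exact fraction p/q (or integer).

z = [-3]

x̄ = F·x = [0, -3]
P̄ = F·P·Fᵀ + Q = [2 0; 0 14]
S = H·P̄·Hᵀ + R = [23]
K = P̄·Hᵀ·S⁻¹ = [-4/23; 14/23]
x' − x̄ = [0, 0] = K·y
y = (KᵀK)⁻¹·Kᵀ·(x' − x̄) = [0]
z = y + H·x̄ = [0] + [-3] = [-3]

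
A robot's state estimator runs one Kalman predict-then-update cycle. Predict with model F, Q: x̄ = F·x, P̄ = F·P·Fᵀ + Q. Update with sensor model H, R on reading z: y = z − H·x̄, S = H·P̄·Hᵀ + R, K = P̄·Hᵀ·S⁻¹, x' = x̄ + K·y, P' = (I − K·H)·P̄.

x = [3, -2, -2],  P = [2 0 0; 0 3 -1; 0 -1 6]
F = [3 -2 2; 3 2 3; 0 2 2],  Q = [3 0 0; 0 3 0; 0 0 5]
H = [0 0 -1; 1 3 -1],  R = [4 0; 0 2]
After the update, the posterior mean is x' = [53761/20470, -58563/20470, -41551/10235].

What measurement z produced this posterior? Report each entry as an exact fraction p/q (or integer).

x̄ = F·x = [9, -1, -8]
P̄ = F·P·Fᵀ + Q = [65 44 12; 44 75 38; 12 38 33]
S = H·P̄·Hᵀ + R = [37 -93; -93 787]
K = P̄·Hᵀ·S⁻¹ = [7761/20470 5729/20470; -8423/20470 5013/20470; -8661/10235 186/10235]
x' − x̄ = [-130469/20470, -38093/20470, 40329/10235] = K·y
y = (KᵀK)⁻¹·Kᵀ·(x' − x̄) = [-5, -16]
z = y + H·x̄ = [-5, -16] + [8, 14] = [3, -2]

z = [3, -2]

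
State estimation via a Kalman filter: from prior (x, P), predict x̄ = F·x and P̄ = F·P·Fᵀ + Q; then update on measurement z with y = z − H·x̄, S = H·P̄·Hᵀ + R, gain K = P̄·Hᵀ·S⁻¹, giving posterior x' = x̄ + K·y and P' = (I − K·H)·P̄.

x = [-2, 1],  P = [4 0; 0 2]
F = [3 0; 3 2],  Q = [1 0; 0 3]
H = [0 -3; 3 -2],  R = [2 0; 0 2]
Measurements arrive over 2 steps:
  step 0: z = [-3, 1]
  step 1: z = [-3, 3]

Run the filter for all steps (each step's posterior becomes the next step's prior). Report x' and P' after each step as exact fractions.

step 0: x̄ = F·x = [-6, -4]
step 0: P̄ = F·P·Fᵀ + Q = [37 36; 36 47]
step 0: y = z − H·x̄ = [-15, 11]
step 0: S = H·P̄·Hᵀ + R = [425 -42; -42 91]
step 0: K = P̄·Hᵀ·S⁻¹ = [-1170/5273 12039/36911; -1749/5273 4/5273]
step 0: x' = x̄ + K·y = [33813/36911, 5187/5273]
step 0: P' = (I − K·H)·P̄ = [11666/36911 780/5273; 780/5273 1166/5273]
step 1: x̄ = F·x = [101439/36911, 174057/36911]
step 1: P̄ = F·P·Fᵀ + Q = [141905/36911 137754/36911; 137754/36911 313895/36911]
step 1: y = z − H·x̄ = [411438/36911, 154530/36911]
step 1: S = H·P̄·Hᵀ + R = [2898877/36911 643584/36911; 643584/36911 953499/36911]
step 1: K = P̄·Hᵀ·S⁻¹ = [-4431522/21221099 6334159/21221099; -6861811/21221099 -429056/63663297]
step 1: x' = x̄ + K·y = [35441145/21221099, 22984215/21221099]
step 1: P' = (I − K·H)·P̄ = [6192338/21221099 2954348/21221099; 2954348/21221099 13723622/63663297]

step 0: x' = [33813/36911, 5187/5273], P' = [11666/36911 780/5273; 780/5273 1166/5273]
step 1: x' = [35441145/21221099, 22984215/21221099], P' = [6192338/21221099 2954348/21221099; 2954348/21221099 13723622/63663297]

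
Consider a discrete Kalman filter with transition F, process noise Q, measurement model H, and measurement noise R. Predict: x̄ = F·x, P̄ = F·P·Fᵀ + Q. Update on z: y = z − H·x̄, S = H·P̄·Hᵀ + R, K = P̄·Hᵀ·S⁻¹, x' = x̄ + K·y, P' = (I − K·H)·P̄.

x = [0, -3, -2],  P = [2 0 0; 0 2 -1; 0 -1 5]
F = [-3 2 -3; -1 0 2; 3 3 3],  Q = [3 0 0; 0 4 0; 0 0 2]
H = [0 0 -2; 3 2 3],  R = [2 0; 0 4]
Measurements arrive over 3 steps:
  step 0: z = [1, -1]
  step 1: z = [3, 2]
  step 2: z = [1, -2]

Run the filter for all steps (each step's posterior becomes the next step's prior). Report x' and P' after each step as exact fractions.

step 0: x' = [2146/9627, -1784/9627, -8849/16045], P' = [100886/9627 -136480/9627 -1882/3209; -136480/9627 202586/9627 452/3209; -1882/3209 452/3209 7942/16045]
step 1: x' = [1886485363/700660405, -2968686272/3503302025, -5142099009/3503302025], P' = [489408576/140132081 -2923043372/700660405 -233715924/700660405; -2923043372/700660405 23339858438/3503302025 -634405464/3503302025; -233715924/700660405 -634405464/3503302025 1613827892/3503302025]
step 2: x' = [10518648055858/5411447122761, -19515130614289/5411447122761, -473533386902/1803815707587], P' = [55465658413264/16234341368283 -65834000758216/16234341368283 -1816787606636/5411447122761; -65834000758216/16234341368283 526033068360044/81171706841415 -4804261669808/27057235613805; -1816787606636/5411447122761 -4804261669808/27057235613805 4155460018196/9019078537935]

step 0: x̄ = F·x = [0, -4, -15]
step 0: P̄ = F·P·Fᵀ + Q = [86 -28 -48; -28 26 18; -48 18 65]
step 0: y = z − H·x̄ = [-29, 52]
step 0: S = H·P̄·Hᵀ + R = [262 -174; -174 483]
step 0: K = P̄·Hᵀ·S⁻¹ = [1882/3209 3190/9627; -452/3209 -50/9627; -7942/16045 29/16045]
step 0: x' = x̄ + K·y = [2146/9627, -1784/9627, -8849/16045]
step 0: P' = (I − K·H)·P̄ = [100886/9627 -136480/9627 -1882/3209; -136480/9627 202586/9627 452/3209; -1882/3209 452/3209 7942/16045]
step 1: x̄ = F·x = [29611/48135, -63824/48135, -24737/16045]
step 1: P̄ = F·P·Fᵀ + Q = [16549729/48135 2846944/48135 1286092/16045; 2846944/48135 905194/48135 210952/16045; 1286092/16045 210952/16045 432548/16045]
step 1: y = z − H·x̄ = [-1339/16045, 357718/48135]
step 1: S = H·P̄·Hᵀ + R = [1762282/16045 -11155648/16045; -11155648/16045 275646241/48135]
step 1: K = P̄·Hᵀ·S⁻¹ = [233715924/700660405 198473531/700660405; 634405464/3503302025 232712476/3503302025; -1613827892/3503302025 16733472/3503302025]
step 1: x' = x̄ + K·y = [1886485363/700660405, -2968686272/3503302025, -5142099009/3503302025]
step 1: P' = (I − K·H)·P̄ = [489408576/140132081 -2923043372/700660405 -233715924/700660405; -2923043372/700660405 23339858438/3503302025 -634405464/3503302025; -233715924/700660405 -634405464/3503302025 1613827892/3503302025]
step 2: x̄ = F·x = [-18808355962/3503302025, -19716624833/3503302025, 3964924602/3503302025]
step 2: P̄ = F·P·Fᵀ + Q = [390471755183/3503302025 57221226572/3503302025 82181070132/3503302025; 57221226572/3503302025 37378052548/3503302025 9510803088/3503302025; 82181070132/3503302025 9510803088/3503302025 46179075628/3503302025]
step 2: y = z − H·x̄ = [11433151229/3503302025, 76956939696/3503302025]
step 2: S = H·P̄·Hᵀ + R = [191722906562/3503302025 -808204086912/3503302025; -808204086912/3503302025 6373426513887/3503302025]
step 2: K = P̄·Hᵀ·S⁻¹ = [1816787606636/5411447122761 4594471315909/16234341368283; 4804261669808/27057235613805 5329442579644/81171706841415; -4155460018196/9019078537935 134700681152/27057235613805]
step 2: x' = x̄ + K·y = [10518648055858/5411447122761, -19515130614289/5411447122761, -473533386902/1803815707587]
step 2: P' = (I − K·H)·P̄ = [55465658413264/16234341368283 -65834000758216/16234341368283 -1816787606636/5411447122761; -65834000758216/16234341368283 526033068360044/81171706841415 -4804261669808/27057235613805; -1816787606636/5411447122761 -4804261669808/27057235613805 4155460018196/9019078537935]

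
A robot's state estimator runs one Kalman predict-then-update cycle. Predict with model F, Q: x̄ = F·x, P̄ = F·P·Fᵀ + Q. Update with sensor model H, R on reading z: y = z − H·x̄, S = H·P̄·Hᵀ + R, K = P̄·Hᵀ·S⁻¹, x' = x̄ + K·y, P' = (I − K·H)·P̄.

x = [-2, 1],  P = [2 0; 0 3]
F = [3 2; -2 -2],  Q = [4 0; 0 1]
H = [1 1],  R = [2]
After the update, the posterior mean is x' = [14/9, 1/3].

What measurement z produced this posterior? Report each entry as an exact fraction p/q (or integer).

x̄ = F·x = [-4, 2]
P̄ = F·P·Fᵀ + Q = [34 -24; -24 21]
S = H·P̄·Hᵀ + R = [9]
K = P̄·Hᵀ·S⁻¹ = [10/9; -1/3]
x' − x̄ = [50/9, -5/3] = K·y
y = (KᵀK)⁻¹·Kᵀ·(x' − x̄) = [5]
z = y + H·x̄ = [5] + [-2] = [3]

z = [3]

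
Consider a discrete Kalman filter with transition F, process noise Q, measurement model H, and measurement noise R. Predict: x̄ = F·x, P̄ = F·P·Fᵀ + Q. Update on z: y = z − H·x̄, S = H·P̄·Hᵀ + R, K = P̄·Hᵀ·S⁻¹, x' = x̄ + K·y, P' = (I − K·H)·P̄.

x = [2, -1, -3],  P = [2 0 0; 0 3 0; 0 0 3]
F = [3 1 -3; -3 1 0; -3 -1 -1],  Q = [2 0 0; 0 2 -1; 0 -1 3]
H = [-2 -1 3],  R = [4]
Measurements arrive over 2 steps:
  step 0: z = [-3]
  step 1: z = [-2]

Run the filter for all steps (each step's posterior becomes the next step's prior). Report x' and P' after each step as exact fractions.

step 0: x' = [1838/235, -1057/235, 622/235], P' = [8859/470 -1121/470 5371/470; -1121/470 8409/470 2121/470; 5371/470 2121/470 4409/470]
step 1: x' = [6014049/1015699, -16023575/1015699, -2044633/1015699], P' = [9648942/1015699 -21288922/1015699 -785110/1015699; -21288922/1015699 106466961/1015699 21586263/1015699; -785110/1015699 21586263/1015699 7138277/1015699]

step 0: x̄ = F·x = [14, -7, -2]
step 0: P̄ = F·P·Fᵀ + Q = [50 -15 -12; -15 23 14; -12 14 27]
step 0: y = z − H·x̄ = [24]
step 0: S = H·P̄·Hᵀ + R = [470]
step 0: K = P̄·Hᵀ·S⁻¹ = [-121/470; 49/470; 91/470]
step 0: x' = x̄ + K·y = [1838/235, -1057/235, 622/235]
step 0: P' = (I − K·H)·P̄ = [8859/470 -1121/470 5371/470; -1121/470 8409/470 2121/470; 5371/470 2121/470 4409/470]
step 1: x̄ = F·x = [2591/235, -6571/235, -5079/235]
step 1: P̄ = F·P·Fᵀ + Q = [12631/470 -14673/235 -31719/470; -14673/235 47903/235 42422/235; -31719/470 42422/235 123701/470]
step 1: y = z − H·x̄ = [13378/235]
step 1: S = H·P̄·Hᵀ + R = [1015699/470]
step 1: K = P̄·Hᵀ·S⁻¹ = [-91073/1015699; 217418/1015699; 349697/1015699]
step 1: x' = x̄ + K·y = [6014049/1015699, -16023575/1015699, -2044633/1015699]
step 1: P' = (I − K·H)·P̄ = [9648942/1015699 -21288922/1015699 -785110/1015699; -21288922/1015699 106466961/1015699 21586263/1015699; -785110/1015699 21586263/1015699 7138277/1015699]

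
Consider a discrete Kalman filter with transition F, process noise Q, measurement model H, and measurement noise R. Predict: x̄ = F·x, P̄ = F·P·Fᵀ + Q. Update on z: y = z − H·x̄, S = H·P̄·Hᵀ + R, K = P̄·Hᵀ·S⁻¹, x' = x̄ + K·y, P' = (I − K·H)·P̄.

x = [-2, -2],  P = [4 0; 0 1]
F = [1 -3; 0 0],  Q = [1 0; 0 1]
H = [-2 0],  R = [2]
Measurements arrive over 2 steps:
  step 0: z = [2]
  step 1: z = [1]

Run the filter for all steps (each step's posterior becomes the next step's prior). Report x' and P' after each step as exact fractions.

step 0: x' = [-24/29, 0], P' = [14/29 0; 0 1]
step 1: x' = [-328/637, 0], P' = [304/637 0; 0 1]

step 0: x̄ = F·x = [4, 0]
step 0: P̄ = F·P·Fᵀ + Q = [14 0; 0 1]
step 0: y = z − H·x̄ = [10]
step 0: S = H·P̄·Hᵀ + R = [58]
step 0: K = P̄·Hᵀ·S⁻¹ = [-14/29; 0]
step 0: x' = x̄ + K·y = [-24/29, 0]
step 0: P' = (I − K·H)·P̄ = [14/29 0; 0 1]
step 1: x̄ = F·x = [-24/29, 0]
step 1: P̄ = F·P·Fᵀ + Q = [304/29 0; 0 1]
step 1: y = z − H·x̄ = [-19/29]
step 1: S = H·P̄·Hᵀ + R = [1274/29]
step 1: K = P̄·Hᵀ·S⁻¹ = [-304/637; 0]
step 1: x' = x̄ + K·y = [-328/637, 0]
step 1: P' = (I − K·H)·P̄ = [304/637 0; 0 1]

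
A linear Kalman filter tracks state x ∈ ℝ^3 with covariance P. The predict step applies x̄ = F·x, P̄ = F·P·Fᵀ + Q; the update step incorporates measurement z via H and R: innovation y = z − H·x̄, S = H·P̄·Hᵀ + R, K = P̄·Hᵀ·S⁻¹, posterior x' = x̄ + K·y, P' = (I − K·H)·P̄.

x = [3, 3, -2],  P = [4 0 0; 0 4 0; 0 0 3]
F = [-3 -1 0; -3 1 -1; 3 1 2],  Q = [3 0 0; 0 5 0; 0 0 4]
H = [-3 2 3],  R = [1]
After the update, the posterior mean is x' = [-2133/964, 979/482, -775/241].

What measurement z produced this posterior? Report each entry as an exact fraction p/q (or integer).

x̄ = F·x = [-12, -4, 8]
P̄ = F·P·Fᵀ + Q = [43 32 -40; 32 48 -38; -40 -38 56]
S = H·P̄·Hᵀ + R = [964]
K = P̄·Hᵀ·S⁻¹ = [-185/964; -57/482; 53/241]
x' − x̄ = [9435/964, 2907/482, -2703/241] = K·y
y = (KᵀK)⁻¹·Kᵀ·(x' − x̄) = [-51]
z = y + H·x̄ = [-51] + [52] = [1]

z = [1]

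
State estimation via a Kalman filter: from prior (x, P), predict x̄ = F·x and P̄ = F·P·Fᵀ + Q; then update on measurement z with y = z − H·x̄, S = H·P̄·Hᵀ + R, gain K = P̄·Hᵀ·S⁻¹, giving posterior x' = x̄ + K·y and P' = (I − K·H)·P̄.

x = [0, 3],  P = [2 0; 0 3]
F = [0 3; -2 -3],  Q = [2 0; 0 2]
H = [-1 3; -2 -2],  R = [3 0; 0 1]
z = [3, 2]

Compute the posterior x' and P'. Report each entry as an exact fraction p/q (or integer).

x' = [-31299/22687, 10231/22687]
P' = [7311/22687 -3177/22687; -3177/22687 4583/22687]

x̄ = F·x = [9, -9]
P̄ = F·P·Fᵀ + Q = [29 -27; -27 37]
y = z − H·x̄ = [39, 2]
S = H·P̄·Hᵀ + R = [527 -56; -56 49]
K = P̄·Hᵀ·S⁻¹ = [-802/3241 -8268/22687; 806/3241 -2812/22687]
x' = x̄ + K·y = [-31299/22687, 10231/22687]
P' = (I − K·H)·P̄ = [7311/22687 -3177/22687; -3177/22687 4583/22687]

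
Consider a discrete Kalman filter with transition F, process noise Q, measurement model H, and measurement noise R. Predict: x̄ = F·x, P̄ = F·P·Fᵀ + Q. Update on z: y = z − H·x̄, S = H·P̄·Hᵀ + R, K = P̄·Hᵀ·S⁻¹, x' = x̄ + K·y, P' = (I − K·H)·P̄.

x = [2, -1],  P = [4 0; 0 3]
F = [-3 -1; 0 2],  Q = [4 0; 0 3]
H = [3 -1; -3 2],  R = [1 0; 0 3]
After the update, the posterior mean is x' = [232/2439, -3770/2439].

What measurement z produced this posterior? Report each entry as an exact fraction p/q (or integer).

z = [2, -3]

x̄ = F·x = [-5, -2]
P̄ = F·P·Fᵀ + Q = [43 -6; -6 15]
S = H·P̄·Hᵀ + R = [439 -471; -471 522]
K = P̄·Hᵀ·S⁻¹ = [451/813 562/2439; 598/813 1843/2439]
x' − x̄ = [12427/2439, 1108/2439] = K·y
y = (KᵀK)⁻¹·Kᵀ·(x' − x̄) = [15, -14]
z = y + H·x̄ = [15, -14] + [-13, 11] = [2, -3]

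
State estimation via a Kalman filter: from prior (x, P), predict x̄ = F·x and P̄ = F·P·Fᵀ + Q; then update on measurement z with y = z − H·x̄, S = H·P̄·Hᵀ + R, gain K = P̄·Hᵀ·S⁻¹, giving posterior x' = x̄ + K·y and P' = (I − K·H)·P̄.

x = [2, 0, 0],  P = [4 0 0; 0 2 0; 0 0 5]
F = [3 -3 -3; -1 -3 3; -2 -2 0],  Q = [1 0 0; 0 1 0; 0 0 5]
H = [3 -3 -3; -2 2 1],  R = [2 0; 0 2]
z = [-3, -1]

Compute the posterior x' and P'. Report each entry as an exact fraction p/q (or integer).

x' = [16516/4527, 1104/503, 3553/1509]
P' = [1358353/63378 139105/7042 19847/10563; 139105/7042 140969/7042 -845/3521; 19847/10563 -845/3521 8832/3521]

x̄ = F·x = [6, -2, -4]
P̄ = F·P·Fᵀ + Q = [100 -39 -12; -39 68 20; -12 20 29]
y = z − H·x̄ = [-39, 19]
S = H·P̄·Hᵀ + R = [3053 -1851; -1851 1143]
K = P̄·Hᵀ·S⁻¹ = [-6337/21126 -46867/63378; -261/7042 1019/7042; -2057/3521 -9134/10563]
x' = x̄ + K·y = [16516/4527, 1104/503, 3553/1509]
P' = (I − K·H)·P̄ = [1358353/63378 139105/7042 19847/10563; 139105/7042 140969/7042 -845/3521; 19847/10563 -845/3521 8832/3521]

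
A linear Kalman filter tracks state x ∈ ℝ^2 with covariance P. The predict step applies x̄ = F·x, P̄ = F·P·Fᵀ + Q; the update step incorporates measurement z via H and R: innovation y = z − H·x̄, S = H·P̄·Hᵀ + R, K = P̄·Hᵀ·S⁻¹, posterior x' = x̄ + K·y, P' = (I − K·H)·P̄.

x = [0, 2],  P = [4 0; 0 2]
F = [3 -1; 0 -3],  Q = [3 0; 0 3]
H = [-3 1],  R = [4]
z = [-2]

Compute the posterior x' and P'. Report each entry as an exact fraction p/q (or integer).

x̄ = F·x = [-2, -6]
P̄ = F·P·Fᵀ + Q = [41 6; 6 21]
y = z − H·x̄ = [-2]
S = H·P̄·Hᵀ + R = [358]
K = P̄·Hᵀ·S⁻¹ = [-117/358; 3/358]
x' = x̄ + K·y = [-241/179, -1077/179]
P' = (I − K·H)·P̄ = [989/358 2499/358; 2499/358 7509/358]

x' = [-241/179, -1077/179]
P' = [989/358 2499/358; 2499/358 7509/358]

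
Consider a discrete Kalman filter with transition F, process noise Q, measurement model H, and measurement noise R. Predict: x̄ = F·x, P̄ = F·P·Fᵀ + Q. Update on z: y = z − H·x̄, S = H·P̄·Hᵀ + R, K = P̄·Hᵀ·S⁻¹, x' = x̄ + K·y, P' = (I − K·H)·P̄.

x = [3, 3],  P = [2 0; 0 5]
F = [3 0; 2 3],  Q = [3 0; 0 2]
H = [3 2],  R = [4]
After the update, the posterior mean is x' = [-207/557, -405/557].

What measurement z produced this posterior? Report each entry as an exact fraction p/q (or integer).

x̄ = F·x = [9, 15]
P̄ = F·P·Fᵀ + Q = [21 12; 12 55]
S = H·P̄·Hᵀ + R = [557]
K = P̄·Hᵀ·S⁻¹ = [87/557; 146/557]
x' − x̄ = [-5220/557, -8760/557] = K·y
y = (KᵀK)⁻¹·Kᵀ·(x' − x̄) = [-60]
z = y + H·x̄ = [-60] + [57] = [-3]

z = [-3]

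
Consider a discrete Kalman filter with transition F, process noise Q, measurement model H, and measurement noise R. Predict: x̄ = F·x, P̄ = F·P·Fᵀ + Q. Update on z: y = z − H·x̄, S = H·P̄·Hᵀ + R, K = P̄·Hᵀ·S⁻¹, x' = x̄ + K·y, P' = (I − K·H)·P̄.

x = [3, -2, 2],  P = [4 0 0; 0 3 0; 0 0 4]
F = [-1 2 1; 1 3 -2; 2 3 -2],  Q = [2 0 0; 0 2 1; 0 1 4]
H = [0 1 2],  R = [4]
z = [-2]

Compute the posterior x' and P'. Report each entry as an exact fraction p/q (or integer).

x̄ = F·x = [-5, -7, -4]
P̄ = F·P·Fᵀ + Q = [22 6 2; 6 49 52; 2 52 63]
y = z − H·x̄ = [13]
S = H·P̄·Hᵀ + R = [513]
K = P̄·Hᵀ·S⁻¹ = [10/513; 17/57; 178/513]
x' = x̄ + K·y = [-2435/513, -178/57, 262/513]
P' = (I − K·H)·P̄ = [11186/513 172/57 -754/513; 172/57 64/19 -62/57; -754/513 -62/57 635/513]

x' = [-2435/513, -178/57, 262/513]
P' = [11186/513 172/57 -754/513; 172/57 64/19 -62/57; -754/513 -62/57 635/513]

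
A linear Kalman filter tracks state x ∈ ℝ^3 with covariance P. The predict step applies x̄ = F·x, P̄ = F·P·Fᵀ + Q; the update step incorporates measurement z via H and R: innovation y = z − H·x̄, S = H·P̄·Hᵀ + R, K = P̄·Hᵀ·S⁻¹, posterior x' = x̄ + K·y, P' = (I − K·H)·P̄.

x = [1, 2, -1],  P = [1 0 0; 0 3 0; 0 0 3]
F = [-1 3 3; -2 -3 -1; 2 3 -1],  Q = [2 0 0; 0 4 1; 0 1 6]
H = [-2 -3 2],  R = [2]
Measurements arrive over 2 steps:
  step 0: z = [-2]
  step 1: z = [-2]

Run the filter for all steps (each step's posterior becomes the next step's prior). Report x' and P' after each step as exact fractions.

step 0: x̄ = F·x = [2, -7, 9]
step 0: P̄ = F·P·Fᵀ + Q = [57 -34 16; -34 38 -27; 16 -27 40]
step 0: y = z − H·x̄ = [-37]
step 0: S = H·P̄·Hᵀ + R = [520]
step 0: K = P̄·Hᵀ·S⁻¹ = [1/26; -5/26; 129/520]
step 0: x' = x̄ + K·y = [15/26, 3/26, -93/520]
step 0: P' = (I − K·H)·P̄ = [731/13 -392/13 287/26; -392/13 244/13 -57/26; 287/26 -57/26 4159/520]
step 1: x̄ = F·x = [-399/520, -687/520, 873/520]
step 1: P̄ = F·P·Fᵀ + Q = [194671/520 -9817/520 3183/520; -9817/520 38999/520 -11961/520; 3183/520 -11961/520 7799/520]
step 1: y = z − H·x̄ = [-1129/104]
step 1: S = H·P̄·Hᵀ + R = [232435/104]
step 1: K = P̄·Hᵀ·S⁻¹ = [-14141/46487; -24257/232435; 1289/33205]
step 1: x' = x̄ + K·y = [589208/232435, -43754/232435, 41753/33205]
step 1: P' = (I − K·H)·P̄ = [38946863/232435 -20879366/232435 1079587/33205; -20879366/232435 11774466/232435 -463132/33205; 1079587/33205 -463132/33205 386178/33205]

step 0: x' = [15/26, 3/26, -93/520], P' = [731/13 -392/13 287/26; -392/13 244/13 -57/26; 287/26 -57/26 4159/520]
step 1: x' = [589208/232435, -43754/232435, 41753/33205], P' = [38946863/232435 -20879366/232435 1079587/33205; -20879366/232435 11774466/232435 -463132/33205; 1079587/33205 -463132/33205 386178/33205]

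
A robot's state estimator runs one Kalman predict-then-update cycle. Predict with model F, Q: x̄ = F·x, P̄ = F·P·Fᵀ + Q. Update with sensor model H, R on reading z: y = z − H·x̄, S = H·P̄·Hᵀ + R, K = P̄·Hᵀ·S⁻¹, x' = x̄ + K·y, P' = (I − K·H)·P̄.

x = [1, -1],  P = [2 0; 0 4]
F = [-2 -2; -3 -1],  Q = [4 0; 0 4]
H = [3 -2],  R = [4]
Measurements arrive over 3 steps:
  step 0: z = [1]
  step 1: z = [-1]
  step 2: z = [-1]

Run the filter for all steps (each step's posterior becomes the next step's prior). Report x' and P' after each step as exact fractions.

step 0: x̄ = F·x = [0, -2]
step 0: P̄ = F·P·Fᵀ + Q = [28 20; 20 26]
step 0: y = z − H·x̄ = [-3]
step 0: S = H·P̄·Hᵀ + R = [120]
step 0: K = P̄·Hᵀ·S⁻¹ = [11/30; 1/15]
step 0: x' = x̄ + K·y = [-11/10, -11/5]
step 0: P' = (I − K·H)·P̄ = [178/15 256/15; 256/15 382/15]
step 1: x̄ = F·x = [33/5, 11/2]
step 1: P̄ = F·P·Fᵀ + Q = [4348/15 776/3; 776/3 716/3]
step 1: y = z − H·x̄ = [-49/5]
step 1: S = H·P̄·Hᵀ + R = [6952/15]
step 1: K = P̄·Hᵀ·S⁻¹ = [1321/1738; 560/869]
step 1: x' = x̄ + K·y = [-1475/1738, -1417/1738]
step 1: P' = (I − K·H)·P̄ = [19222/869 27512/869; 27512/869 40148/869]
step 2: x̄ = F·x = [2892/869, 2921/869]
step 2: P̄ = F·P·Fᵀ + Q = [461052/869 415724/869; 415724/869 381694/869]
step 2: y = z − H·x̄ = [-3703/869]
step 2: S = H·P̄·Hᵀ + R = [691032/869]
step 2: K = P̄·Hᵀ·S⁻¹ = [137927/172758; 60473/86379]
step 2: x' = x̄ + K·y = [-12805/172758, 32660/86379]
step 2: P' = (I − K·H)·P̄ = [2045450/86379 2930248/86379; 2930248/86379 4274426/86379]

step 0: x' = [-11/10, -11/5], P' = [178/15 256/15; 256/15 382/15]
step 1: x' = [-1475/1738, -1417/1738], P' = [19222/869 27512/869; 27512/869 40148/869]
step 2: x' = [-12805/172758, 32660/86379], P' = [2045450/86379 2930248/86379; 2930248/86379 4274426/86379]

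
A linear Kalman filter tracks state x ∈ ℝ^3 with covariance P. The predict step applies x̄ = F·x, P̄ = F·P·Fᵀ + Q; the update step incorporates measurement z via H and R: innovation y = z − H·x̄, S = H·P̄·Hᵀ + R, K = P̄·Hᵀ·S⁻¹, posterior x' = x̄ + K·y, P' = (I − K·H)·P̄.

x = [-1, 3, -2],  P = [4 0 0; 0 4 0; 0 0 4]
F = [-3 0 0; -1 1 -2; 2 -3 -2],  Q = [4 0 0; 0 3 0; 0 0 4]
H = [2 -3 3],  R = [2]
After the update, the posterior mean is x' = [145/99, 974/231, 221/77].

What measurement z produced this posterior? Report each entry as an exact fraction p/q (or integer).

z = [-1]

x̄ = F·x = [3, 8, -7]
P̄ = F·P·Fᵀ + Q = [40 12 -24; 12 27 -4; -24 -4 72]
S = H·P̄·Hᵀ + R = [693]
K = P̄·Hᵀ·S⁻¹ = [-4/99; -23/231; 20/77]
x' − x̄ = [-152/99, -874/231, 760/77] = K·y
y = (KᵀK)⁻¹·Kᵀ·(x' − x̄) = [38]
z = y + H·x̄ = [38] + [-39] = [-1]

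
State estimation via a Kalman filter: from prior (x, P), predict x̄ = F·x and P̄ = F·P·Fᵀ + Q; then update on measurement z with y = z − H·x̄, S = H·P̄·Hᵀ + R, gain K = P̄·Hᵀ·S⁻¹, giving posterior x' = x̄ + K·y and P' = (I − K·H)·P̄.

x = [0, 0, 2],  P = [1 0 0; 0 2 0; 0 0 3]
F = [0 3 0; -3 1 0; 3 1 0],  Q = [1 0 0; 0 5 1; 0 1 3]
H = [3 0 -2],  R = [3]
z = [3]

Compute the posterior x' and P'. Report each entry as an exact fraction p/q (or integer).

x' = [135/158, 45/79, -15/79]
P' = [977/158 -201/79 699/79; -201/79 814/79 -324/79; 699/79 -324/79 1056/79]

x̄ = F·x = [0, 0, 0]
P̄ = F·P·Fᵀ + Q = [19 6 6; 6 16 -6; 6 -6 14]
y = z − H·x̄ = [3]
S = H·P̄·Hᵀ + R = [158]
K = P̄·Hᵀ·S⁻¹ = [45/158; 15/79; -5/79]
x' = x̄ + K·y = [135/158, 45/79, -15/79]
P' = (I − K·H)·P̄ = [977/158 -201/79 699/79; -201/79 814/79 -324/79; 699/79 -324/79 1056/79]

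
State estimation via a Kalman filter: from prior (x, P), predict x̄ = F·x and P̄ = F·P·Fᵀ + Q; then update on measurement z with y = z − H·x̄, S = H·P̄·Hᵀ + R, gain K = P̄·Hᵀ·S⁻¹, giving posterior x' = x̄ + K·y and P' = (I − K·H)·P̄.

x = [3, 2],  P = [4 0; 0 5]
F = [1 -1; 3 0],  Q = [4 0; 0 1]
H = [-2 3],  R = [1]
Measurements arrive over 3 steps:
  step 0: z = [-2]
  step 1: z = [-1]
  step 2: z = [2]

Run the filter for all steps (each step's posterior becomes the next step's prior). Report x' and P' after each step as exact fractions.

step 0: x̄ = F·x = [1, 9]
step 0: P̄ = F·P·Fᵀ + Q = [13 12; 12 37]
step 0: y = z − H·x̄ = [-27]
step 0: S = H·P̄·Hᵀ + R = [242]
step 0: K = P̄·Hᵀ·S⁻¹ = [5/121; 87/242]
step 0: x' = x̄ + K·y = [-14/121, -171/242]
step 0: P' = (I − K·H)·P̄ = [1523/121 1017/121; 1017/121 1385/242]
step 1: x̄ = F·x = [13/22, -42/121]
step 1: P̄ = F·P·Fᵀ + Q = [11/2 138/11; 138/11 13828/121]
step 1: y = z − H·x̄ = [148/121]
step 1: S = H·P̄·Hᵀ + R = [109019/121]
step 1: K = P̄·Hᵀ·S⁻¹ = [3223/109019; 38448/109019]
step 1: x' = x̄ + K·y = [136725/218038, 9186/109019]
step 1: P' = (I − K·H)·P̄ = [1027511/218038 343578/109019; 343578/109019 241868/109019]
step 2: x̄ = F·x = [118353/218038, 410175/218038]
step 2: P̄ = F·P·Fᵀ + Q = [1009087/218038 1021065/218038; 1021065/218038 9465637/218038]
step 2: y = z − H·x̄ = [-557743/218038]
step 2: S = H·P̄·Hᵀ + R = [77192339/218038]
step 2: K = P̄·Hᵀ·S⁻¹ = [1045021/77192339; 26354781/77192339]
step 2: x' = x̄ + K·y = [39227528/77192339, 77799159/77192339]
step 2: P' = (I − K·H)·P̄ = [352240054/77192339 235175043/77192339; 235175043/77192339 165568289/77192339]

step 0: x' = [-14/121, -171/242], P' = [1523/121 1017/121; 1017/121 1385/242]
step 1: x' = [136725/218038, 9186/109019], P' = [1027511/218038 343578/109019; 343578/109019 241868/109019]
step 2: x' = [39227528/77192339, 77799159/77192339], P' = [352240054/77192339 235175043/77192339; 235175043/77192339 165568289/77192339]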